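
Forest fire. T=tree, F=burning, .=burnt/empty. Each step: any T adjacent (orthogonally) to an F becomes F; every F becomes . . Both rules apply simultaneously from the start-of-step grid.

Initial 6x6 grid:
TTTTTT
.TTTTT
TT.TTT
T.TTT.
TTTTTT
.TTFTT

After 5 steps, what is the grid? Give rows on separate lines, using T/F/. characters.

Step 1: 3 trees catch fire, 1 burn out
  TTTTTT
  .TTTTT
  TT.TTT
  T.TTT.
  TTTFTT
  .TF.FT
Step 2: 5 trees catch fire, 3 burn out
  TTTTTT
  .TTTTT
  TT.TTT
  T.TFT.
  TTF.FT
  .F...F
Step 3: 5 trees catch fire, 5 burn out
  TTTTTT
  .TTTTT
  TT.FTT
  T.F.F.
  TF...F
  ......
Step 4: 3 trees catch fire, 5 burn out
  TTTTTT
  .TTFTT
  TT..FT
  T.....
  F.....
  ......
Step 5: 5 trees catch fire, 3 burn out
  TTTFTT
  .TF.FT
  TT...F
  F.....
  ......
  ......

TTTFTT
.TF.FT
TT...F
F.....
......
......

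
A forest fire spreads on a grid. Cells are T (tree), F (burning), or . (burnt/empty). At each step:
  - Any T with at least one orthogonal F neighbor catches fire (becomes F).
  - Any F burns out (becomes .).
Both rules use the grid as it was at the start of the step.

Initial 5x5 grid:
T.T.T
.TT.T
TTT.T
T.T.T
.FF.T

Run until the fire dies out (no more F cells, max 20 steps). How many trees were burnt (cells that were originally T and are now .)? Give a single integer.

Answer: 8

Derivation:
Step 1: +1 fires, +2 burnt (F count now 1)
Step 2: +1 fires, +1 burnt (F count now 1)
Step 3: +2 fires, +1 burnt (F count now 2)
Step 4: +3 fires, +2 burnt (F count now 3)
Step 5: +1 fires, +3 burnt (F count now 1)
Step 6: +0 fires, +1 burnt (F count now 0)
Fire out after step 6
Initially T: 14, now '.': 19
Total burnt (originally-T cells now '.'): 8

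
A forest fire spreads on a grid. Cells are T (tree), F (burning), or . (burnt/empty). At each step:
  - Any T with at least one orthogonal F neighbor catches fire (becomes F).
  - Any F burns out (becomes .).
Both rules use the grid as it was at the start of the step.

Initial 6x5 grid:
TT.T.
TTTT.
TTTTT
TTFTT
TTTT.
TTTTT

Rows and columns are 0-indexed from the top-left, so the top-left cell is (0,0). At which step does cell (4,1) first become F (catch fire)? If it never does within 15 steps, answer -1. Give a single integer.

Step 1: cell (4,1)='T' (+4 fires, +1 burnt)
Step 2: cell (4,1)='F' (+8 fires, +4 burnt)
  -> target ignites at step 2
Step 3: cell (4,1)='.' (+7 fires, +8 burnt)
Step 4: cell (4,1)='.' (+5 fires, +7 burnt)
Step 5: cell (4,1)='.' (+1 fires, +5 burnt)
Step 6: cell (4,1)='.' (+0 fires, +1 burnt)
  fire out at step 6

2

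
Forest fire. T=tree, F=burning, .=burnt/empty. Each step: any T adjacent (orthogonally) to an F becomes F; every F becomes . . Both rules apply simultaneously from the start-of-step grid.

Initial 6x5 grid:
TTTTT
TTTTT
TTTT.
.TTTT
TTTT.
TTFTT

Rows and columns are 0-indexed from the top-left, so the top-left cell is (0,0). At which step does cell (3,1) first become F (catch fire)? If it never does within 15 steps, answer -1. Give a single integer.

Step 1: cell (3,1)='T' (+3 fires, +1 burnt)
Step 2: cell (3,1)='T' (+5 fires, +3 burnt)
Step 3: cell (3,1)='F' (+4 fires, +5 burnt)
  -> target ignites at step 3
Step 4: cell (3,1)='.' (+4 fires, +4 burnt)
Step 5: cell (3,1)='.' (+4 fires, +4 burnt)
Step 6: cell (3,1)='.' (+4 fires, +4 burnt)
Step 7: cell (3,1)='.' (+2 fires, +4 burnt)
Step 8: cell (3,1)='.' (+0 fires, +2 burnt)
  fire out at step 8

3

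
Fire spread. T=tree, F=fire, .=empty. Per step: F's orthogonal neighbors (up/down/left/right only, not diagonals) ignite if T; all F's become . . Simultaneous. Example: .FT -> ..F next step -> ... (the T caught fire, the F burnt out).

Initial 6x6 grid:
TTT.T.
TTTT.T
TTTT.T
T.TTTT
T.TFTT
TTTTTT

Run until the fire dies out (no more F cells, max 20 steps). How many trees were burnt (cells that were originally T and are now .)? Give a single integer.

Step 1: +4 fires, +1 burnt (F count now 4)
Step 2: +6 fires, +4 burnt (F count now 6)
Step 3: +5 fires, +6 burnt (F count now 5)
Step 4: +4 fires, +5 burnt (F count now 4)
Step 5: +5 fires, +4 burnt (F count now 5)
Step 6: +3 fires, +5 burnt (F count now 3)
Step 7: +1 fires, +3 burnt (F count now 1)
Step 8: +0 fires, +1 burnt (F count now 0)
Fire out after step 8
Initially T: 29, now '.': 35
Total burnt (originally-T cells now '.'): 28

Answer: 28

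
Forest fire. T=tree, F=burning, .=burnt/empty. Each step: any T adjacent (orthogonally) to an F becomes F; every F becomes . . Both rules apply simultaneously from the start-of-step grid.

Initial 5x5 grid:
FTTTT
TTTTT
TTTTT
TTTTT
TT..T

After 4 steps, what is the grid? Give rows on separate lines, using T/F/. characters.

Step 1: 2 trees catch fire, 1 burn out
  .FTTT
  FTTTT
  TTTTT
  TTTTT
  TT..T
Step 2: 3 trees catch fire, 2 burn out
  ..FTT
  .FTTT
  FTTTT
  TTTTT
  TT..T
Step 3: 4 trees catch fire, 3 burn out
  ...FT
  ..FTT
  .FTTT
  FTTTT
  TT..T
Step 4: 5 trees catch fire, 4 burn out
  ....F
  ...FT
  ..FTT
  .FTTT
  FT..T

....F
...FT
..FTT
.FTTT
FT..T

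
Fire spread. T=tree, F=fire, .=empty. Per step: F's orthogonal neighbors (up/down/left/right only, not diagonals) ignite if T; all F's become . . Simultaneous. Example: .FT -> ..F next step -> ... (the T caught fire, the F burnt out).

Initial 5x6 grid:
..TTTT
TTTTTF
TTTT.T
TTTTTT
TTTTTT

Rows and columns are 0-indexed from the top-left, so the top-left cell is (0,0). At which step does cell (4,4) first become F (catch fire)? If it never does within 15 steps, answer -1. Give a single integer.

Step 1: cell (4,4)='T' (+3 fires, +1 burnt)
Step 2: cell (4,4)='T' (+3 fires, +3 burnt)
Step 3: cell (4,4)='T' (+5 fires, +3 burnt)
Step 4: cell (4,4)='F' (+5 fires, +5 burnt)
  -> target ignites at step 4
Step 5: cell (4,4)='.' (+4 fires, +5 burnt)
Step 6: cell (4,4)='.' (+3 fires, +4 burnt)
Step 7: cell (4,4)='.' (+2 fires, +3 burnt)
Step 8: cell (4,4)='.' (+1 fires, +2 burnt)
Step 9: cell (4,4)='.' (+0 fires, +1 burnt)
  fire out at step 9

4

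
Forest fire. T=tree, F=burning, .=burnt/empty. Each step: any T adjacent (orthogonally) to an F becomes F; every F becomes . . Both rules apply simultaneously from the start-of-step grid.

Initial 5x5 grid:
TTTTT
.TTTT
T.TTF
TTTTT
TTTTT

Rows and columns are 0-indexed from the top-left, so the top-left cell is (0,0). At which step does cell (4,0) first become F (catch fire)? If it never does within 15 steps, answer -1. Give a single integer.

Step 1: cell (4,0)='T' (+3 fires, +1 burnt)
Step 2: cell (4,0)='T' (+5 fires, +3 burnt)
Step 3: cell (4,0)='T' (+4 fires, +5 burnt)
Step 4: cell (4,0)='T' (+4 fires, +4 burnt)
Step 5: cell (4,0)='T' (+3 fires, +4 burnt)
Step 6: cell (4,0)='F' (+3 fires, +3 burnt)
  -> target ignites at step 6
Step 7: cell (4,0)='.' (+0 fires, +3 burnt)
  fire out at step 7

6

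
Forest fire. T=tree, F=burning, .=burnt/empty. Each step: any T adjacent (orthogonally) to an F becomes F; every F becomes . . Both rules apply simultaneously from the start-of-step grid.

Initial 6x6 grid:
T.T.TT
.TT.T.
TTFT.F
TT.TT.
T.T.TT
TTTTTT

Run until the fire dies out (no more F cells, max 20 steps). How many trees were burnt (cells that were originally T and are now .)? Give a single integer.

Step 1: +3 fires, +2 burnt (F count now 3)
Step 2: +5 fires, +3 burnt (F count now 5)
Step 3: +2 fires, +5 burnt (F count now 2)
Step 4: +2 fires, +2 burnt (F count now 2)
Step 5: +3 fires, +2 burnt (F count now 3)
Step 6: +3 fires, +3 burnt (F count now 3)
Step 7: +1 fires, +3 burnt (F count now 1)
Step 8: +1 fires, +1 burnt (F count now 1)
Step 9: +0 fires, +1 burnt (F count now 0)
Fire out after step 9
Initially T: 24, now '.': 32
Total burnt (originally-T cells now '.'): 20

Answer: 20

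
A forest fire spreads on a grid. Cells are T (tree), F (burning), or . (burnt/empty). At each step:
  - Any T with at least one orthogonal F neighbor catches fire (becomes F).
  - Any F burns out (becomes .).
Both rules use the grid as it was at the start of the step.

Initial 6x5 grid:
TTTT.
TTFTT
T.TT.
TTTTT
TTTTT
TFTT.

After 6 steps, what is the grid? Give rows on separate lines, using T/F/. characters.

Step 1: 7 trees catch fire, 2 burn out
  TTFT.
  TF.FT
  T.FT.
  TTTTT
  TFTTT
  F.FT.
Step 2: 10 trees catch fire, 7 burn out
  TF.F.
  F...F
  T..F.
  TFFTT
  F.FTT
  ...F.
Step 3: 5 trees catch fire, 10 burn out
  F....
  .....
  F....
  F..FT
  ...FT
  .....
Step 4: 2 trees catch fire, 5 burn out
  .....
  .....
  .....
  ....F
  ....F
  .....
Step 5: 0 trees catch fire, 2 burn out
  .....
  .....
  .....
  .....
  .....
  .....
Step 6: 0 trees catch fire, 0 burn out
  .....
  .....
  .....
  .....
  .....
  .....

.....
.....
.....
.....
.....
.....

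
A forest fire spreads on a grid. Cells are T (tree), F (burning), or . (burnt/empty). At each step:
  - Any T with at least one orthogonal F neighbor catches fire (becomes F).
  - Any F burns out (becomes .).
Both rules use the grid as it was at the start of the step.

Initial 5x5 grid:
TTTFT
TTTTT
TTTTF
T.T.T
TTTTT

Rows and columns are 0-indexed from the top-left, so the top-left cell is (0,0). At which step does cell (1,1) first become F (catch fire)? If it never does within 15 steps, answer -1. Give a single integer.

Step 1: cell (1,1)='T' (+6 fires, +2 burnt)
Step 2: cell (1,1)='T' (+4 fires, +6 burnt)
Step 3: cell (1,1)='F' (+5 fires, +4 burnt)
  -> target ignites at step 3
Step 4: cell (1,1)='.' (+3 fires, +5 burnt)
Step 5: cell (1,1)='.' (+2 fires, +3 burnt)
Step 6: cell (1,1)='.' (+1 fires, +2 burnt)
Step 7: cell (1,1)='.' (+0 fires, +1 burnt)
  fire out at step 7

3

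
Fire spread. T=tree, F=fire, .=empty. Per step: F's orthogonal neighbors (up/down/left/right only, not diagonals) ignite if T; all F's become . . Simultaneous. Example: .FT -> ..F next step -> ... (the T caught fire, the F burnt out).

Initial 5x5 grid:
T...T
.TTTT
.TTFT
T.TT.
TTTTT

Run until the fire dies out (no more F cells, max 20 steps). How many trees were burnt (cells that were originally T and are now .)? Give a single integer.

Step 1: +4 fires, +1 burnt (F count now 4)
Step 2: +5 fires, +4 burnt (F count now 5)
Step 3: +4 fires, +5 burnt (F count now 4)
Step 4: +1 fires, +4 burnt (F count now 1)
Step 5: +1 fires, +1 burnt (F count now 1)
Step 6: +1 fires, +1 burnt (F count now 1)
Step 7: +0 fires, +1 burnt (F count now 0)
Fire out after step 7
Initially T: 17, now '.': 24
Total burnt (originally-T cells now '.'): 16

Answer: 16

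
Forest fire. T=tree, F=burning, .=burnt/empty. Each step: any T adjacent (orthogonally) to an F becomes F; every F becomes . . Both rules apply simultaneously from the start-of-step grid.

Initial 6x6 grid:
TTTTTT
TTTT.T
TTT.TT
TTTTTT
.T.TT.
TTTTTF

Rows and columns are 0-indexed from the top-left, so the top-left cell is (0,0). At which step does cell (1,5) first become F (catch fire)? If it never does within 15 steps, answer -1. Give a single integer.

Step 1: cell (1,5)='T' (+1 fires, +1 burnt)
Step 2: cell (1,5)='T' (+2 fires, +1 burnt)
Step 3: cell (1,5)='T' (+3 fires, +2 burnt)
Step 4: cell (1,5)='T' (+4 fires, +3 burnt)
Step 5: cell (1,5)='T' (+4 fires, +4 burnt)
Step 6: cell (1,5)='F' (+3 fires, +4 burnt)
  -> target ignites at step 6
Step 7: cell (1,5)='.' (+4 fires, +3 burnt)
Step 8: cell (1,5)='.' (+5 fires, +4 burnt)
Step 9: cell (1,5)='.' (+3 fires, +5 burnt)
Step 10: cell (1,5)='.' (+1 fires, +3 burnt)
Step 11: cell (1,5)='.' (+0 fires, +1 burnt)
  fire out at step 11

6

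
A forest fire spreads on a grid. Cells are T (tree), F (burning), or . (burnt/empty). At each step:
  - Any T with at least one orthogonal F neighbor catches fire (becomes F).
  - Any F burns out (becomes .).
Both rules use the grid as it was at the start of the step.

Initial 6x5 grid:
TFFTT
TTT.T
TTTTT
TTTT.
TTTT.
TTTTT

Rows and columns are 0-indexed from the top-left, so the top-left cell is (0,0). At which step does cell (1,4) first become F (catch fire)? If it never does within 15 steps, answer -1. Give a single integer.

Step 1: cell (1,4)='T' (+4 fires, +2 burnt)
Step 2: cell (1,4)='T' (+4 fires, +4 burnt)
Step 3: cell (1,4)='F' (+5 fires, +4 burnt)
  -> target ignites at step 3
Step 4: cell (1,4)='.' (+5 fires, +5 burnt)
Step 5: cell (1,4)='.' (+4 fires, +5 burnt)
Step 6: cell (1,4)='.' (+2 fires, +4 burnt)
Step 7: cell (1,4)='.' (+1 fires, +2 burnt)
Step 8: cell (1,4)='.' (+0 fires, +1 burnt)
  fire out at step 8

3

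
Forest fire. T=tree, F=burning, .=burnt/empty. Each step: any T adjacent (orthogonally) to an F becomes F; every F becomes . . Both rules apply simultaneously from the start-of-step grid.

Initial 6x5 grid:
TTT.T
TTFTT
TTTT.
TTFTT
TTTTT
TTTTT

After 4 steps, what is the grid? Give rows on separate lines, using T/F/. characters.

Step 1: 7 trees catch fire, 2 burn out
  TTF.T
  TF.FT
  TTFT.
  TF.FT
  TTFTT
  TTTTT
Step 2: 10 trees catch fire, 7 burn out
  TF..T
  F...F
  TF.F.
  F...F
  TF.FT
  TTFTT
Step 3: 7 trees catch fire, 10 burn out
  F...F
  .....
  F....
  .....
  F...F
  TF.FT
Step 4: 2 trees catch fire, 7 burn out
  .....
  .....
  .....
  .....
  .....
  F...F

.....
.....
.....
.....
.....
F...F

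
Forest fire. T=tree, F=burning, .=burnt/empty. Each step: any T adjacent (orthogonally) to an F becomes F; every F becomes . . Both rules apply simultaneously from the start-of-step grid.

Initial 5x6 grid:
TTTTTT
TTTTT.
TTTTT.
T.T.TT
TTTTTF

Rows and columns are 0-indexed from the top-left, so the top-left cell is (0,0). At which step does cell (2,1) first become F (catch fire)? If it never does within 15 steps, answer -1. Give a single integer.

Step 1: cell (2,1)='T' (+2 fires, +1 burnt)
Step 2: cell (2,1)='T' (+2 fires, +2 burnt)
Step 3: cell (2,1)='T' (+2 fires, +2 burnt)
Step 4: cell (2,1)='T' (+4 fires, +2 burnt)
Step 5: cell (2,1)='T' (+4 fires, +4 burnt)
Step 6: cell (2,1)='F' (+5 fires, +4 burnt)
  -> target ignites at step 6
Step 7: cell (2,1)='.' (+3 fires, +5 burnt)
Step 8: cell (2,1)='.' (+2 fires, +3 burnt)
Step 9: cell (2,1)='.' (+1 fires, +2 burnt)
Step 10: cell (2,1)='.' (+0 fires, +1 burnt)
  fire out at step 10

6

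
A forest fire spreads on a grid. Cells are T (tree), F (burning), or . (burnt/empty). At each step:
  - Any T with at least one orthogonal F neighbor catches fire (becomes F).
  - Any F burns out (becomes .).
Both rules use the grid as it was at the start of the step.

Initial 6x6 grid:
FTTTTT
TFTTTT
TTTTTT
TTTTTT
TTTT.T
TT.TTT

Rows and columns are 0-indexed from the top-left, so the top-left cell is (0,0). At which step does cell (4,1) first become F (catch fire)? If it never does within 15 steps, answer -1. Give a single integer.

Step 1: cell (4,1)='T' (+4 fires, +2 burnt)
Step 2: cell (4,1)='T' (+5 fires, +4 burnt)
Step 3: cell (4,1)='F' (+6 fires, +5 burnt)
  -> target ignites at step 3
Step 4: cell (4,1)='.' (+7 fires, +6 burnt)
Step 5: cell (4,1)='.' (+5 fires, +7 burnt)
Step 6: cell (4,1)='.' (+2 fires, +5 burnt)
Step 7: cell (4,1)='.' (+2 fires, +2 burnt)
Step 8: cell (4,1)='.' (+1 fires, +2 burnt)
Step 9: cell (4,1)='.' (+0 fires, +1 burnt)
  fire out at step 9

3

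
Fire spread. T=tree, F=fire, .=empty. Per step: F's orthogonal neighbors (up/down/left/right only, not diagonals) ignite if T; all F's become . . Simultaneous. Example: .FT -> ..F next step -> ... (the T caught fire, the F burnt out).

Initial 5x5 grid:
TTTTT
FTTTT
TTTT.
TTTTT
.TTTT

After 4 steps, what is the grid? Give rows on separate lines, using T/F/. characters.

Step 1: 3 trees catch fire, 1 burn out
  FTTTT
  .FTTT
  FTTT.
  TTTTT
  .TTTT
Step 2: 4 trees catch fire, 3 burn out
  .FTTT
  ..FTT
  .FTT.
  FTTTT
  .TTTT
Step 3: 4 trees catch fire, 4 burn out
  ..FTT
  ...FT
  ..FT.
  .FTTT
  .TTTT
Step 4: 5 trees catch fire, 4 burn out
  ...FT
  ....F
  ...F.
  ..FTT
  .FTTT

...FT
....F
...F.
..FTT
.FTTT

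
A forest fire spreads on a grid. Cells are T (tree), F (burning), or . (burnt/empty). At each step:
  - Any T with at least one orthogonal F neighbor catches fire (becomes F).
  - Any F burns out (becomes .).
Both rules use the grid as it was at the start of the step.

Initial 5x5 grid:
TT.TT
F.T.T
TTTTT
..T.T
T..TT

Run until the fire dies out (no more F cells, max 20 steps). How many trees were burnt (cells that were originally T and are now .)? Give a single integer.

Answer: 15

Derivation:
Step 1: +2 fires, +1 burnt (F count now 2)
Step 2: +2 fires, +2 burnt (F count now 2)
Step 3: +1 fires, +2 burnt (F count now 1)
Step 4: +3 fires, +1 burnt (F count now 3)
Step 5: +1 fires, +3 burnt (F count now 1)
Step 6: +2 fires, +1 burnt (F count now 2)
Step 7: +2 fires, +2 burnt (F count now 2)
Step 8: +2 fires, +2 burnt (F count now 2)
Step 9: +0 fires, +2 burnt (F count now 0)
Fire out after step 9
Initially T: 16, now '.': 24
Total burnt (originally-T cells now '.'): 15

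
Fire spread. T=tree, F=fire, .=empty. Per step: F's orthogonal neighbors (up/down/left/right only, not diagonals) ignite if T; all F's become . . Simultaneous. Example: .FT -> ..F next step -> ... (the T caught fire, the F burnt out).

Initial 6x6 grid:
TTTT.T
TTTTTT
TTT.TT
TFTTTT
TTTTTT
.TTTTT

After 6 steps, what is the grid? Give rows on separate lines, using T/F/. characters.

Step 1: 4 trees catch fire, 1 burn out
  TTTT.T
  TTTTTT
  TFT.TT
  F.FTTT
  TFTTTT
  .TTTTT
Step 2: 7 trees catch fire, 4 burn out
  TTTT.T
  TFTTTT
  F.F.TT
  ...FTT
  F.FTTT
  .FTTTT
Step 3: 6 trees catch fire, 7 burn out
  TFTT.T
  F.FTTT
  ....TT
  ....FT
  ...FTT
  ..FTTT
Step 4: 7 trees catch fire, 6 burn out
  F.FT.T
  ...FTT
  ....FT
  .....F
  ....FT
  ...FTT
Step 5: 5 trees catch fire, 7 burn out
  ...F.T
  ....FT
  .....F
  ......
  .....F
  ....FT
Step 6: 2 trees catch fire, 5 burn out
  .....T
  .....F
  ......
  ......
  ......
  .....F

.....T
.....F
......
......
......
.....F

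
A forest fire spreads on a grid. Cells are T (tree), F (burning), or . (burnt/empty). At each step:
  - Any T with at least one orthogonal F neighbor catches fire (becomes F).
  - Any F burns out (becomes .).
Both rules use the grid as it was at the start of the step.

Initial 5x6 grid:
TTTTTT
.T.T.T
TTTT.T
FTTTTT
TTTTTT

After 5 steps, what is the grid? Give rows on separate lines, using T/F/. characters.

Step 1: 3 trees catch fire, 1 burn out
  TTTTTT
  .T.T.T
  FTTT.T
  .FTTTT
  FTTTTT
Step 2: 3 trees catch fire, 3 burn out
  TTTTTT
  .T.T.T
  .FTT.T
  ..FTTT
  .FTTTT
Step 3: 4 trees catch fire, 3 burn out
  TTTTTT
  .F.T.T
  ..FT.T
  ...FTT
  ..FTTT
Step 4: 4 trees catch fire, 4 burn out
  TFTTTT
  ...T.T
  ...F.T
  ....FT
  ...FTT
Step 5: 5 trees catch fire, 4 burn out
  F.FTTT
  ...F.T
  .....T
  .....F
  ....FT

F.FTTT
...F.T
.....T
.....F
....FT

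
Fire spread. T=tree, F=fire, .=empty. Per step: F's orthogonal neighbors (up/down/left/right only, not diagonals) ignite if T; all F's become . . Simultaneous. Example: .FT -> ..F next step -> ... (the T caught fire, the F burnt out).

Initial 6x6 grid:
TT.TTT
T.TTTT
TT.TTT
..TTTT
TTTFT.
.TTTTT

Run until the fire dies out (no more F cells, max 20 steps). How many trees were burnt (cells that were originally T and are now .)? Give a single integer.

Step 1: +4 fires, +1 burnt (F count now 4)
Step 2: +6 fires, +4 burnt (F count now 6)
Step 3: +6 fires, +6 burnt (F count now 6)
Step 4: +4 fires, +6 burnt (F count now 4)
Step 5: +2 fires, +4 burnt (F count now 2)
Step 6: +1 fires, +2 burnt (F count now 1)
Step 7: +0 fires, +1 burnt (F count now 0)
Fire out after step 7
Initially T: 28, now '.': 31
Total burnt (originally-T cells now '.'): 23

Answer: 23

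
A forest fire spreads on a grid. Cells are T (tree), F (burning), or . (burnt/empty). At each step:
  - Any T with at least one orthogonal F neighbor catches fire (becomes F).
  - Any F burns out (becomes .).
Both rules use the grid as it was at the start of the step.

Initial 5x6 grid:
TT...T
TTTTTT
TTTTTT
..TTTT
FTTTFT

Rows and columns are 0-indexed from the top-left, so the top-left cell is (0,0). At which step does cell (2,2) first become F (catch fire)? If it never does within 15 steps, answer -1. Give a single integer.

Step 1: cell (2,2)='T' (+4 fires, +2 burnt)
Step 2: cell (2,2)='T' (+4 fires, +4 burnt)
Step 3: cell (2,2)='T' (+4 fires, +4 burnt)
Step 4: cell (2,2)='F' (+3 fires, +4 burnt)
  -> target ignites at step 4
Step 5: cell (2,2)='.' (+3 fires, +3 burnt)
Step 6: cell (2,2)='.' (+2 fires, +3 burnt)
Step 7: cell (2,2)='.' (+2 fires, +2 burnt)
Step 8: cell (2,2)='.' (+1 fires, +2 burnt)
Step 9: cell (2,2)='.' (+0 fires, +1 burnt)
  fire out at step 9

4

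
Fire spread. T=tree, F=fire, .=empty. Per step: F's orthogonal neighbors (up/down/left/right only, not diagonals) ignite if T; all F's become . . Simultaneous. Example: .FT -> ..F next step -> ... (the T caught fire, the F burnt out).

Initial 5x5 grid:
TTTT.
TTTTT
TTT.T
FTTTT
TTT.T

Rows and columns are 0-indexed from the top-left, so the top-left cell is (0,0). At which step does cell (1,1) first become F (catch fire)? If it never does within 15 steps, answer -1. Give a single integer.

Step 1: cell (1,1)='T' (+3 fires, +1 burnt)
Step 2: cell (1,1)='T' (+4 fires, +3 burnt)
Step 3: cell (1,1)='F' (+5 fires, +4 burnt)
  -> target ignites at step 3
Step 4: cell (1,1)='.' (+3 fires, +5 burnt)
Step 5: cell (1,1)='.' (+4 fires, +3 burnt)
Step 6: cell (1,1)='.' (+2 fires, +4 burnt)
Step 7: cell (1,1)='.' (+0 fires, +2 burnt)
  fire out at step 7

3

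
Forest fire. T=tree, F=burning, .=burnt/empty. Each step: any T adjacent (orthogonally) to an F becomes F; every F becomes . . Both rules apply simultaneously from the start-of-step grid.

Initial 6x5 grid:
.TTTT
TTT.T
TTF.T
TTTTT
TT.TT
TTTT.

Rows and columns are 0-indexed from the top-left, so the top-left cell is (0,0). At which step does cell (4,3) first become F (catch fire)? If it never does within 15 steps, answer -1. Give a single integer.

Step 1: cell (4,3)='T' (+3 fires, +1 burnt)
Step 2: cell (4,3)='T' (+5 fires, +3 burnt)
Step 3: cell (4,3)='F' (+7 fires, +5 burnt)
  -> target ignites at step 3
Step 4: cell (4,3)='.' (+6 fires, +7 burnt)
Step 5: cell (4,3)='.' (+3 fires, +6 burnt)
Step 6: cell (4,3)='.' (+0 fires, +3 burnt)
  fire out at step 6

3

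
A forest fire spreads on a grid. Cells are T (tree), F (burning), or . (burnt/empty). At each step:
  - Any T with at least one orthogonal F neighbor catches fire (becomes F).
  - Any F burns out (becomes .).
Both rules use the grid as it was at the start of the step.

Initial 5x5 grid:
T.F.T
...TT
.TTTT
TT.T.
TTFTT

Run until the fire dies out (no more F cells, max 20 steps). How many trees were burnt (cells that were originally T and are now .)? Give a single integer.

Answer: 14

Derivation:
Step 1: +2 fires, +2 burnt (F count now 2)
Step 2: +4 fires, +2 burnt (F count now 4)
Step 3: +3 fires, +4 burnt (F count now 3)
Step 4: +3 fires, +3 burnt (F count now 3)
Step 5: +1 fires, +3 burnt (F count now 1)
Step 6: +1 fires, +1 burnt (F count now 1)
Step 7: +0 fires, +1 burnt (F count now 0)
Fire out after step 7
Initially T: 15, now '.': 24
Total burnt (originally-T cells now '.'): 14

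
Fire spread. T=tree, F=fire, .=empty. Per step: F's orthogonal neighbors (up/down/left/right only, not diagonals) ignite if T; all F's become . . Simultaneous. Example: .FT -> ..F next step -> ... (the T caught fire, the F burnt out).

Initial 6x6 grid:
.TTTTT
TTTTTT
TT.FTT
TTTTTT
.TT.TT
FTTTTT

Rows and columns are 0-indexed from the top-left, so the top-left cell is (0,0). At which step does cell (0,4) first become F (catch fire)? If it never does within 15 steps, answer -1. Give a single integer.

Step 1: cell (0,4)='T' (+4 fires, +2 burnt)
Step 2: cell (0,4)='T' (+8 fires, +4 burnt)
Step 3: cell (0,4)='F' (+9 fires, +8 burnt)
  -> target ignites at step 3
Step 4: cell (0,4)='.' (+7 fires, +9 burnt)
Step 5: cell (0,4)='.' (+2 fires, +7 burnt)
Step 6: cell (0,4)='.' (+0 fires, +2 burnt)
  fire out at step 6

3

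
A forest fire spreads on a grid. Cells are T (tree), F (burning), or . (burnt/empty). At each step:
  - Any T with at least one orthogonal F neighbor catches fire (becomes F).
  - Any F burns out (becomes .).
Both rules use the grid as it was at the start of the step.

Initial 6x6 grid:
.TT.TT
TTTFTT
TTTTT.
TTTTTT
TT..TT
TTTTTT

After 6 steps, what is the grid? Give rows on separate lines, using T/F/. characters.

Step 1: 3 trees catch fire, 1 burn out
  .TT.TT
  TTF.FT
  TTTFT.
  TTTTTT
  TT..TT
  TTTTTT
Step 2: 7 trees catch fire, 3 burn out
  .TF.FT
  TF...F
  TTF.F.
  TTTFTT
  TT..TT
  TTTTTT
Step 3: 6 trees catch fire, 7 burn out
  .F...F
  F.....
  TF....
  TTF.FT
  TT..TT
  TTTTTT
Step 4: 4 trees catch fire, 6 burn out
  ......
  ......
  F.....
  TF...F
  TT..FT
  TTTTTT
Step 5: 4 trees catch fire, 4 burn out
  ......
  ......
  ......
  F.....
  TF...F
  TTTTFT
Step 6: 4 trees catch fire, 4 burn out
  ......
  ......
  ......
  ......
  F.....
  TFTF.F

......
......
......
......
F.....
TFTF.F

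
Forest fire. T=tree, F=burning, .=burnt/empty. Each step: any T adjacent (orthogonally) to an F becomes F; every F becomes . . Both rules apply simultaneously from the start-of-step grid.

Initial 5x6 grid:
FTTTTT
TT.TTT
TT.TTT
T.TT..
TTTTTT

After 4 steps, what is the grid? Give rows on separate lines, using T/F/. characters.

Step 1: 2 trees catch fire, 1 burn out
  .FTTTT
  FT.TTT
  TT.TTT
  T.TT..
  TTTTTT
Step 2: 3 trees catch fire, 2 burn out
  ..FTTT
  .F.TTT
  FT.TTT
  T.TT..
  TTTTTT
Step 3: 3 trees catch fire, 3 burn out
  ...FTT
  ...TTT
  .F.TTT
  F.TT..
  TTTTTT
Step 4: 3 trees catch fire, 3 burn out
  ....FT
  ...FTT
  ...TTT
  ..TT..
  FTTTTT

....FT
...FTT
...TTT
..TT..
FTTTTT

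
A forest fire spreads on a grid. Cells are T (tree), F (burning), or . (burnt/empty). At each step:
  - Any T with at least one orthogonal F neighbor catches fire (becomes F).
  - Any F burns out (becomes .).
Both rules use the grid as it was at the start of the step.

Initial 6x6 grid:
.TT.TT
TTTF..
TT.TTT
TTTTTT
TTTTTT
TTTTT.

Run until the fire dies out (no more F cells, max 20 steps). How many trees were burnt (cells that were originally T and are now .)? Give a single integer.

Answer: 27

Derivation:
Step 1: +2 fires, +1 burnt (F count now 2)
Step 2: +4 fires, +2 burnt (F count now 4)
Step 3: +7 fires, +4 burnt (F count now 7)
Step 4: +6 fires, +7 burnt (F count now 6)
Step 5: +5 fires, +6 burnt (F count now 5)
Step 6: +2 fires, +5 burnt (F count now 2)
Step 7: +1 fires, +2 burnt (F count now 1)
Step 8: +0 fires, +1 burnt (F count now 0)
Fire out after step 8
Initially T: 29, now '.': 34
Total burnt (originally-T cells now '.'): 27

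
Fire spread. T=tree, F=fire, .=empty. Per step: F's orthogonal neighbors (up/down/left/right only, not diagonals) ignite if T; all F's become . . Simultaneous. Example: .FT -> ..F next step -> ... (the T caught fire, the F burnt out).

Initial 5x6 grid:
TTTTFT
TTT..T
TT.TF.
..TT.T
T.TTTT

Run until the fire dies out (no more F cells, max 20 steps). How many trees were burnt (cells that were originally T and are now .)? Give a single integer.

Answer: 19

Derivation:
Step 1: +3 fires, +2 burnt (F count now 3)
Step 2: +3 fires, +3 burnt (F count now 3)
Step 3: +4 fires, +3 burnt (F count now 4)
Step 4: +4 fires, +4 burnt (F count now 4)
Step 5: +3 fires, +4 burnt (F count now 3)
Step 6: +2 fires, +3 burnt (F count now 2)
Step 7: +0 fires, +2 burnt (F count now 0)
Fire out after step 7
Initially T: 20, now '.': 29
Total burnt (originally-T cells now '.'): 19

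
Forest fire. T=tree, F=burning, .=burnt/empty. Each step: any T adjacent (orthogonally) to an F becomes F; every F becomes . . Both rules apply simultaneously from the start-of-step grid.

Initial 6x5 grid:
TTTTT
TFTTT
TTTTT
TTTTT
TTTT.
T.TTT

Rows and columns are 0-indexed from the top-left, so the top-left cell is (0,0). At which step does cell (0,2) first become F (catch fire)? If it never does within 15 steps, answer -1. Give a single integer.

Step 1: cell (0,2)='T' (+4 fires, +1 burnt)
Step 2: cell (0,2)='F' (+6 fires, +4 burnt)
  -> target ignites at step 2
Step 3: cell (0,2)='.' (+6 fires, +6 burnt)
Step 4: cell (0,2)='.' (+5 fires, +6 burnt)
Step 5: cell (0,2)='.' (+4 fires, +5 burnt)
Step 6: cell (0,2)='.' (+1 fires, +4 burnt)
Step 7: cell (0,2)='.' (+1 fires, +1 burnt)
Step 8: cell (0,2)='.' (+0 fires, +1 burnt)
  fire out at step 8

2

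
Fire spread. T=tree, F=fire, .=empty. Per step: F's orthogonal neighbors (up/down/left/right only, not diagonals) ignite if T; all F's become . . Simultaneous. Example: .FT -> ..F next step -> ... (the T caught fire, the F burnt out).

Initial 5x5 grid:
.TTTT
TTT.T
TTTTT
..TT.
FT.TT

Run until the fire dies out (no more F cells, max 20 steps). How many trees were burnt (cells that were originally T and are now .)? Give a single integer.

Step 1: +1 fires, +1 burnt (F count now 1)
Step 2: +0 fires, +1 burnt (F count now 0)
Fire out after step 2
Initially T: 18, now '.': 8
Total burnt (originally-T cells now '.'): 1

Answer: 1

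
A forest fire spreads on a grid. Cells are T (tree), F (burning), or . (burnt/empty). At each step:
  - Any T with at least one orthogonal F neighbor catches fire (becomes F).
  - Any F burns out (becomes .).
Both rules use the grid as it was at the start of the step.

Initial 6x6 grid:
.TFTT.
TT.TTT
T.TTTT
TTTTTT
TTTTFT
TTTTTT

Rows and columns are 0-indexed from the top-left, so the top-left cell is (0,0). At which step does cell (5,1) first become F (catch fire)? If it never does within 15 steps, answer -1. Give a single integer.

Step 1: cell (5,1)='T' (+6 fires, +2 burnt)
Step 2: cell (5,1)='T' (+9 fires, +6 burnt)
Step 3: cell (5,1)='T' (+7 fires, +9 burnt)
Step 4: cell (5,1)='F' (+6 fires, +7 burnt)
  -> target ignites at step 4
Step 5: cell (5,1)='.' (+2 fires, +6 burnt)
Step 6: cell (5,1)='.' (+0 fires, +2 burnt)
  fire out at step 6

4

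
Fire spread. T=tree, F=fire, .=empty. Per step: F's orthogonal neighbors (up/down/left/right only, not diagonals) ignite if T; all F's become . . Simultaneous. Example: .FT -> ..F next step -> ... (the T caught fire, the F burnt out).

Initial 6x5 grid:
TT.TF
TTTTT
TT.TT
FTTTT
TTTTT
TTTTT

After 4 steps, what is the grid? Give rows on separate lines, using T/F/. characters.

Step 1: 5 trees catch fire, 2 burn out
  TT.F.
  TTTTF
  FT.TT
  .FTTT
  FTTTT
  TTTTT
Step 2: 7 trees catch fire, 5 burn out
  TT...
  FTTF.
  .F.TF
  ..FTT
  .FTTT
  FTTTT
Step 3: 8 trees catch fire, 7 burn out
  FT...
  .FF..
  ...F.
  ...FF
  ..FTT
  .FTTT
Step 4: 4 trees catch fire, 8 burn out
  .F...
  .....
  .....
  .....
  ...FF
  ..FTT

.F...
.....
.....
.....
...FF
..FTT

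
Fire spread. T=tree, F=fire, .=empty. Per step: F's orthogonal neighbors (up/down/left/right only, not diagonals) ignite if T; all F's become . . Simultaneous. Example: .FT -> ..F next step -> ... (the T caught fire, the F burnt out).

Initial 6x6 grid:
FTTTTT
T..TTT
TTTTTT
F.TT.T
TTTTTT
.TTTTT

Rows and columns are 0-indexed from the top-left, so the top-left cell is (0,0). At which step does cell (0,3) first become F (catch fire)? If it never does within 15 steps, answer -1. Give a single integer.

Step 1: cell (0,3)='T' (+4 fires, +2 burnt)
Step 2: cell (0,3)='T' (+3 fires, +4 burnt)
Step 3: cell (0,3)='F' (+4 fires, +3 burnt)
  -> target ignites at step 3
Step 4: cell (0,3)='.' (+6 fires, +4 burnt)
Step 5: cell (0,3)='.' (+6 fires, +6 burnt)
Step 6: cell (0,3)='.' (+4 fires, +6 burnt)
Step 7: cell (0,3)='.' (+2 fires, +4 burnt)
Step 8: cell (0,3)='.' (+0 fires, +2 burnt)
  fire out at step 8

3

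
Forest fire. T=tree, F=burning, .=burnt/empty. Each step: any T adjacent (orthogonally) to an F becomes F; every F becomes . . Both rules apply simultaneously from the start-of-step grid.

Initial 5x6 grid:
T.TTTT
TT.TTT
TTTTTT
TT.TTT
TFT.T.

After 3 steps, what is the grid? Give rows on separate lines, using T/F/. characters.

Step 1: 3 trees catch fire, 1 burn out
  T.TTTT
  TT.TTT
  TTTTTT
  TF.TTT
  F.F.T.
Step 2: 2 trees catch fire, 3 burn out
  T.TTTT
  TT.TTT
  TFTTTT
  F..TTT
  ....T.
Step 3: 3 trees catch fire, 2 burn out
  T.TTTT
  TF.TTT
  F.FTTT
  ...TTT
  ....T.

T.TTTT
TF.TTT
F.FTTT
...TTT
....T.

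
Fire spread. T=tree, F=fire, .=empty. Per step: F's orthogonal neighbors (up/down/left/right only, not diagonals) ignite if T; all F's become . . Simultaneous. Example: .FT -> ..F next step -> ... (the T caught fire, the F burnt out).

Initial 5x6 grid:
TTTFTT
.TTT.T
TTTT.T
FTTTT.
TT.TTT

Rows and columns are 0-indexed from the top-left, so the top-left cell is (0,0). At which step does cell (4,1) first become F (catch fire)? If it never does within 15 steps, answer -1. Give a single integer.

Step 1: cell (4,1)='T' (+6 fires, +2 burnt)
Step 2: cell (4,1)='F' (+7 fires, +6 burnt)
  -> target ignites at step 2
Step 3: cell (4,1)='.' (+5 fires, +7 burnt)
Step 4: cell (4,1)='.' (+3 fires, +5 burnt)
Step 5: cell (4,1)='.' (+1 fires, +3 burnt)
Step 6: cell (4,1)='.' (+1 fires, +1 burnt)
Step 7: cell (4,1)='.' (+0 fires, +1 burnt)
  fire out at step 7

2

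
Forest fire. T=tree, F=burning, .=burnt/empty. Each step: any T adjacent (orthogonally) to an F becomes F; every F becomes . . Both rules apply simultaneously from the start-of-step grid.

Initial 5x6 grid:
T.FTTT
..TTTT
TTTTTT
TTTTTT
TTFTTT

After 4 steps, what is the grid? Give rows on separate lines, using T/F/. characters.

Step 1: 5 trees catch fire, 2 burn out
  T..FTT
  ..FTTT
  TTTTTT
  TTFTTT
  TF.FTT
Step 2: 7 trees catch fire, 5 burn out
  T...FT
  ...FTT
  TTFTTT
  TF.FTT
  F...FT
Step 3: 7 trees catch fire, 7 burn out
  T....F
  ....FT
  TF.FTT
  F...FT
  .....F
Step 4: 4 trees catch fire, 7 burn out
  T.....
  .....F
  F...FT
  .....F
  ......

T.....
.....F
F...FT
.....F
......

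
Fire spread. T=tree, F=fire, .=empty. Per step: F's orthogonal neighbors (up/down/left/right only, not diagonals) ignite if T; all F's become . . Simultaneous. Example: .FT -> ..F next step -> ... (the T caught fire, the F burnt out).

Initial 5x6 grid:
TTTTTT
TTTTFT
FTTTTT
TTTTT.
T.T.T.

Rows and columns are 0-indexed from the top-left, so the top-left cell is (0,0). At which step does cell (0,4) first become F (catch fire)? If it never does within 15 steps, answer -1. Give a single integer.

Step 1: cell (0,4)='F' (+7 fires, +2 burnt)
  -> target ignites at step 1
Step 2: cell (0,4)='.' (+11 fires, +7 burnt)
Step 3: cell (0,4)='.' (+5 fires, +11 burnt)
Step 4: cell (0,4)='.' (+1 fires, +5 burnt)
Step 5: cell (0,4)='.' (+0 fires, +1 burnt)
  fire out at step 5

1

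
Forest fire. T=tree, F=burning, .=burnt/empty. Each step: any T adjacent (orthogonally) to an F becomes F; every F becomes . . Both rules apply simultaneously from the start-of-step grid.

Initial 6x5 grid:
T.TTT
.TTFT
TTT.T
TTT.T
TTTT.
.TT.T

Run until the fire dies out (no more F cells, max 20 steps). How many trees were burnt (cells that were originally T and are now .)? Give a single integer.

Step 1: +3 fires, +1 burnt (F count now 3)
Step 2: +5 fires, +3 burnt (F count now 5)
Step 3: +3 fires, +5 burnt (F count now 3)
Step 4: +3 fires, +3 burnt (F count now 3)
Step 5: +4 fires, +3 burnt (F count now 4)
Step 6: +2 fires, +4 burnt (F count now 2)
Step 7: +0 fires, +2 burnt (F count now 0)
Fire out after step 7
Initially T: 22, now '.': 28
Total burnt (originally-T cells now '.'): 20

Answer: 20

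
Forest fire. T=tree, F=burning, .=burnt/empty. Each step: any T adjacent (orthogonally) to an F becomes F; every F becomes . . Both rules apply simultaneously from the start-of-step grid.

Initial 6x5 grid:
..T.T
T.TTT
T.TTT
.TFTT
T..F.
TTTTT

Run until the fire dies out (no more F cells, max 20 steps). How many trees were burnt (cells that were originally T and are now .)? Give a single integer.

Step 1: +4 fires, +2 burnt (F count now 4)
Step 2: +5 fires, +4 burnt (F count now 5)
Step 3: +4 fires, +5 burnt (F count now 4)
Step 4: +2 fires, +4 burnt (F count now 2)
Step 5: +2 fires, +2 burnt (F count now 2)
Step 6: +0 fires, +2 burnt (F count now 0)
Fire out after step 6
Initially T: 19, now '.': 28
Total burnt (originally-T cells now '.'): 17

Answer: 17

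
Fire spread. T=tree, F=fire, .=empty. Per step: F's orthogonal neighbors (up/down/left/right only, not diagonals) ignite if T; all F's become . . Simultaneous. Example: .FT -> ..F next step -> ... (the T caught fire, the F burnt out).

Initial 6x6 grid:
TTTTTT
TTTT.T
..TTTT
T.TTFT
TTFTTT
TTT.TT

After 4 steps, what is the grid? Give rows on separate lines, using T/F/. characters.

Step 1: 8 trees catch fire, 2 burn out
  TTTTTT
  TTTT.T
  ..TTFT
  T.FF.F
  TF.FFT
  TTF.TT
Step 2: 7 trees catch fire, 8 burn out
  TTTTTT
  TTTT.T
  ..FF.F
  T.....
  F....F
  TF..FT
Step 3: 6 trees catch fire, 7 burn out
  TTTTTT
  TTFF.F
  ......
  F.....
  ......
  F....F
Step 4: 4 trees catch fire, 6 burn out
  TTFFTF
  TF....
  ......
  ......
  ......
  ......

TTFFTF
TF....
......
......
......
......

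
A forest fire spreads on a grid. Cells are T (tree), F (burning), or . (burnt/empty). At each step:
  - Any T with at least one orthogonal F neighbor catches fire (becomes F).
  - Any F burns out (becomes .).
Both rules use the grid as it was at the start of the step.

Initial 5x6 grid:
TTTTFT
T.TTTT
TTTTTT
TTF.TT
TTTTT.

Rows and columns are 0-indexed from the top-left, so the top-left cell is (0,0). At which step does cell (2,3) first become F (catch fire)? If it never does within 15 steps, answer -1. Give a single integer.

Step 1: cell (2,3)='T' (+6 fires, +2 burnt)
Step 2: cell (2,3)='F' (+10 fires, +6 burnt)
  -> target ignites at step 2
Step 3: cell (2,3)='.' (+6 fires, +10 burnt)
Step 4: cell (2,3)='.' (+3 fires, +6 burnt)
Step 5: cell (2,3)='.' (+0 fires, +3 burnt)
  fire out at step 5

2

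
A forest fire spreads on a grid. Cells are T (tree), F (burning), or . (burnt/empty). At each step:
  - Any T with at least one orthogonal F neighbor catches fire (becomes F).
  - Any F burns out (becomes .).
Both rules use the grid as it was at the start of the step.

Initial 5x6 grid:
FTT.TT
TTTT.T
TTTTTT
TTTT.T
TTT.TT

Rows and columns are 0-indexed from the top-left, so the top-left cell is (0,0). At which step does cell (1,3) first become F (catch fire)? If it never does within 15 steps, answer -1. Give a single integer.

Step 1: cell (1,3)='T' (+2 fires, +1 burnt)
Step 2: cell (1,3)='T' (+3 fires, +2 burnt)
Step 3: cell (1,3)='T' (+3 fires, +3 burnt)
Step 4: cell (1,3)='F' (+4 fires, +3 burnt)
  -> target ignites at step 4
Step 5: cell (1,3)='.' (+3 fires, +4 burnt)
Step 6: cell (1,3)='.' (+3 fires, +3 burnt)
Step 7: cell (1,3)='.' (+1 fires, +3 burnt)
Step 8: cell (1,3)='.' (+2 fires, +1 burnt)
Step 9: cell (1,3)='.' (+2 fires, +2 burnt)
Step 10: cell (1,3)='.' (+2 fires, +2 burnt)
Step 11: cell (1,3)='.' (+0 fires, +2 burnt)
  fire out at step 11

4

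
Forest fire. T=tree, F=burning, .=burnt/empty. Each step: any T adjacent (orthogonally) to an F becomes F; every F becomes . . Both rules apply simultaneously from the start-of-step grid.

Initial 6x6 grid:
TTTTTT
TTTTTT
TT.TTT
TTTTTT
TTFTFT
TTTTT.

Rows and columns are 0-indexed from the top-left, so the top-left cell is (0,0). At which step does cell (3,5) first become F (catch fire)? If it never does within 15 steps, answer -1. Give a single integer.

Step 1: cell (3,5)='T' (+7 fires, +2 burnt)
Step 2: cell (3,5)='F' (+7 fires, +7 burnt)
  -> target ignites at step 2
Step 3: cell (3,5)='.' (+6 fires, +7 burnt)
Step 4: cell (3,5)='.' (+5 fires, +6 burnt)
Step 5: cell (3,5)='.' (+5 fires, +5 burnt)
Step 6: cell (3,5)='.' (+2 fires, +5 burnt)
Step 7: cell (3,5)='.' (+0 fires, +2 burnt)
  fire out at step 7

2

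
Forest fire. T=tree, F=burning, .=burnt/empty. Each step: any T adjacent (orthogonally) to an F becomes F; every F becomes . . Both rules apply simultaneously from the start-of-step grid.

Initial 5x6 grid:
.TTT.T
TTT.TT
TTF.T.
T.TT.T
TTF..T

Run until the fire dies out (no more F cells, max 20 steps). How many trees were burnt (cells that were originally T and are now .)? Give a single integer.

Answer: 13

Derivation:
Step 1: +4 fires, +2 burnt (F count now 4)
Step 2: +5 fires, +4 burnt (F count now 5)
Step 3: +4 fires, +5 burnt (F count now 4)
Step 4: +0 fires, +4 burnt (F count now 0)
Fire out after step 4
Initially T: 19, now '.': 24
Total burnt (originally-T cells now '.'): 13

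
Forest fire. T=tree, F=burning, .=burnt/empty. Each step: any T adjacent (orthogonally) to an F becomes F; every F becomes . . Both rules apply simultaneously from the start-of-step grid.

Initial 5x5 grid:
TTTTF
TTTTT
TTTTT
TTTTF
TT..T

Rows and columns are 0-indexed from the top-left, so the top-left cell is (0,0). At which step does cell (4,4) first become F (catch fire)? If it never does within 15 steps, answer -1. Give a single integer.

Step 1: cell (4,4)='F' (+5 fires, +2 burnt)
  -> target ignites at step 1
Step 2: cell (4,4)='.' (+4 fires, +5 burnt)
Step 3: cell (4,4)='.' (+4 fires, +4 burnt)
Step 4: cell (4,4)='.' (+5 fires, +4 burnt)
Step 5: cell (4,4)='.' (+3 fires, +5 burnt)
Step 6: cell (4,4)='.' (+0 fires, +3 burnt)
  fire out at step 6

1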